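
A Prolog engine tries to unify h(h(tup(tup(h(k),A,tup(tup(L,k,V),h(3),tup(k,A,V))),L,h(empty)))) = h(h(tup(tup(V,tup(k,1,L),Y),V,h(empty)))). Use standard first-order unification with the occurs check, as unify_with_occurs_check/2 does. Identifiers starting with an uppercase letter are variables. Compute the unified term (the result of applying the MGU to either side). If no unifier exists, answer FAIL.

Decompose h/1: h(tup(tup(h(k),A,tup(tup(L,k,V),h(3),tup(k,A,V))),L,h(empty))) = h(tup(tup(V,tup(k,1,L),Y),V,h(empty))).
Decompose h/1: tup(tup(h(k),A,tup(tup(L,k,V),h(3),tup(k,A,V))),L,h(empty)) = tup(tup(V,tup(k,1,L),Y),V,h(empty)).
Decompose tup/3: tup(h(k),A,tup(tup(L,k,V),h(3),tup(k,A,V))) = tup(V,tup(k,1,L),Y),  L = V,  h(empty) = h(empty).
Decompose tup/3: h(k) = V,  A = tup(k,1,L),  tup(tup(L,k,V),h(3),tup(k,A,V)) = Y.
Bind V := h(k); substituting into the 2 remaining equations that mention V gives: tup(tup(L,k,h(k)),h(3),tup(k,A,h(k))) = Y,  L = h(k).
Bind A := tup(k,1,L); substituting into the one remaining equation that mentions A gives: tup(tup(L,k,h(k)),h(3),tup(k,tup(k,1,L),h(k))) = Y.
Bind Y := tup(tup(L,k,h(k)),h(3),tup(k,tup(k,1,L),h(k))); no other remaining equation mentions Y.
Bind L := h(k); no other remaining equation mentions L. Substituting into the earlier bindings gives A := tup(k,1,h(k)), Y := tup(tup(h(k),k,h(k)),h(3),tup(k,tup(k,1,h(k)),h(k))).
Delete trivial equation h(empty) = h(empty).
Applying the MGU to either side gives h(h(tup(tup(h(k),tup(k,1,h(k)),tup(tup(h(k),k,h(k)),h(3),tup(k,tup(k,1,h(k)),h(k)))),h(k),h(empty)))).

h(h(tup(tup(h(k),tup(k,1,h(k)),tup(tup(h(k),k,h(k)),h(3),tup(k,tup(k,1,h(k)),h(k)))),h(k),h(empty))))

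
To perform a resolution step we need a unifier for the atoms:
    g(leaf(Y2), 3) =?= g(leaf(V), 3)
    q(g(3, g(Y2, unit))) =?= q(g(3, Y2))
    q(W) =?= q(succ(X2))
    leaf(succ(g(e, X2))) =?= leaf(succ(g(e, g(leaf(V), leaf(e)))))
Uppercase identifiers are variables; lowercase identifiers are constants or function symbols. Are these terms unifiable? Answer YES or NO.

NO

Decompose g/2: leaf(Y2) =?= leaf(V),  3 =?= 3.
Decompose leaf/1: Y2 =?= V.
Bind Y2 := V; substituting into the one remaining equation that mentions Y2 gives: q(g(3, g(V, unit))) =?= q(g(3, V)).
Delete trivial equation 3 =?= 3.
Decompose q/1: g(3, g(V, unit)) =?= g(3, V).
Decompose g/2: 3 =?= 3,  g(V, unit) =?= V.
Delete trivial equation 3 =?= 3.
Occurs check fails: V occurs in g(V, unit); the equation V =?= g(V, unit) has no finite solution.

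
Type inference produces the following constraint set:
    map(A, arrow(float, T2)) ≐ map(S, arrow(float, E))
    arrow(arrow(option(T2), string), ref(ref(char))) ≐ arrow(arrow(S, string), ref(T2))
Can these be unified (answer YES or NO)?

YES

Decompose map/2: A ≐ S,  arrow(float, T2) ≐ arrow(float, E).
Bind A := S; no other remaining equation mentions A.
Decompose arrow/2: float ≐ float,  T2 ≐ E.
Delete trivial equation float ≐ float.
Bind T2 := E; substituting into the remaining equation gives: arrow(arrow(option(E), string), ref(ref(char))) ≐ arrow(arrow(S, string), ref(E)).
Decompose arrow/2: arrow(option(E), string) ≐ arrow(S, string),  ref(ref(char)) ≐ ref(E).
Decompose arrow/2: option(E) ≐ S,  string ≐ string.
Bind S := option(E); no other remaining equation mentions S. Substituting into the earlier binding gives A := option(E).
Delete trivial equation string ≐ string.
Decompose ref/1: ref(char) ≐ E.
Bind E := ref(char). Substituting into the earlier bindings gives A := option(ref(char)), T2 := ref(char), S := option(ref(char)).
No equations remain and no clash or occurs-check failure arose, so a unifier exists.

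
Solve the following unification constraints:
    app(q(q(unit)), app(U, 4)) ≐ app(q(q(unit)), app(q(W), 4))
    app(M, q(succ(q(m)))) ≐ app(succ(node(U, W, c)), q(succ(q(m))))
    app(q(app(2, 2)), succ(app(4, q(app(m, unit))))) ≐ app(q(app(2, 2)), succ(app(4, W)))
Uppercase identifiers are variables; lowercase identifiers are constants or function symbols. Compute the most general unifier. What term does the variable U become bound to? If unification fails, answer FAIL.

q(q(app(m, unit)))

Decompose app/2: q(q(unit)) ≐ q(q(unit)),  app(U, 4) ≐ app(q(W), 4).
Delete trivial equation q(q(unit)) ≐ q(q(unit)).
Decompose app/2: U ≐ q(W),  4 ≐ 4.
Bind U := q(W); substituting into the one remaining equation that mentions U gives: app(M, q(succ(q(m)))) ≐ app(succ(node(q(W), W, c)), q(succ(q(m)))).
Delete trivial equation 4 ≐ 4.
Decompose app/2: M ≐ succ(node(q(W), W, c)),  q(succ(q(m))) ≐ q(succ(q(m))).
Bind M := succ(node(q(W), W, c)); no other remaining equation mentions M.
Delete trivial equation q(succ(q(m))) ≐ q(succ(q(m))).
Decompose app/2: q(app(2, 2)) ≐ q(app(2, 2)),  succ(app(4, q(app(m, unit)))) ≐ succ(app(4, W)).
Delete trivial equation q(app(2, 2)) ≐ q(app(2, 2)).
Decompose succ/1: app(4, q(app(m, unit))) ≐ app(4, W).
Decompose app/2: 4 ≐ 4,  q(app(m, unit)) ≐ W.
Delete trivial equation 4 ≐ 4.
Bind W := q(app(m, unit)). Substituting into the earlier bindings gives U := q(q(app(m, unit))), M := succ(node(q(q(app(m, unit))), q(app(m, unit)), c)).
MGU = { U -> q(q(app(m, unit))), M -> succ(node(q(q(app(m, unit))), q(app(m, unit)), c)), W -> q(app(m, unit)) }, so U -> q(q(app(m, unit))).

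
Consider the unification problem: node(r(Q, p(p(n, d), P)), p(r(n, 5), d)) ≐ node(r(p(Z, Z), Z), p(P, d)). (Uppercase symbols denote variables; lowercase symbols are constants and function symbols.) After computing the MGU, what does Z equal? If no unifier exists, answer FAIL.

p(p(n, d), r(n, 5))

Decompose node/2: r(Q, p(p(n, d), P)) ≐ r(p(Z, Z), Z),  p(r(n, 5), d) ≐ p(P, d).
Decompose r/2: Q ≐ p(Z, Z),  p(p(n, d), P) ≐ Z.
Bind Q := p(Z, Z); no other remaining equation mentions Q.
Bind Z := p(p(n, d), P); no other remaining equation mentions Z. Substituting into the earlier binding gives Q := p(p(p(n, d), P), p(p(n, d), P)).
Decompose p/2: r(n, 5) ≐ P,  d ≐ d.
Bind P := r(n, 5); no other remaining equation mentions P. Substituting into the earlier bindings gives Q := p(p(p(n, d), r(n, 5)), p(p(n, d), r(n, 5))), Z := p(p(n, d), r(n, 5)).
Delete trivial equation d ≐ d.
MGU = { Q := p(p(p(n, d), r(n, 5)), p(p(n, d), r(n, 5))), Z := p(p(n, d), r(n, 5)), P := r(n, 5) }, so Z := p(p(n, d), r(n, 5)).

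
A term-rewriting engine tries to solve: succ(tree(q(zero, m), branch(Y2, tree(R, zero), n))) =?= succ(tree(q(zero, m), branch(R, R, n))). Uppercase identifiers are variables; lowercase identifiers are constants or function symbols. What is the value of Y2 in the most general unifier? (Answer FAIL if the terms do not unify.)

Decompose succ/1: tree(q(zero, m), branch(Y2, tree(R, zero), n)) =?= tree(q(zero, m), branch(R, R, n)).
Decompose tree/2: q(zero, m) =?= q(zero, m),  branch(Y2, tree(R, zero), n) =?= branch(R, R, n).
Delete trivial equation q(zero, m) =?= q(zero, m).
Decompose branch/3: Y2 =?= R,  tree(R, zero) =?= R,  n =?= n.
Bind Y2 := R; no other remaining equation mentions Y2.
Occurs check fails: R occurs in tree(R, zero); the equation R =?= tree(R, zero) has no finite solution.

FAIL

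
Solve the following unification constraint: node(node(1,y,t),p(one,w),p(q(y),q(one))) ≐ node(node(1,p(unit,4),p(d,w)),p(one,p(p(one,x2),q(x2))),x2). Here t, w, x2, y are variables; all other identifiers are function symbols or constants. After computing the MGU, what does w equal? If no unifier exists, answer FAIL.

Decompose node/3: node(1,y,t) ≐ node(1,p(unit,4),p(d,w)),  p(one,w) ≐ p(one,p(p(one,x2),q(x2))),  p(q(y),q(one)) ≐ x2.
Decompose node/3: 1 ≐ 1,  y ≐ p(unit,4),  t ≐ p(d,w).
Delete trivial equation 1 ≐ 1.
Bind y := p(unit,4); substituting into the one remaining equation that mentions y gives: p(q(p(unit,4)),q(one)) ≐ x2.
Bind t := p(d,w); no other remaining equation mentions t.
Decompose p/2: one ≐ one,  w ≐ p(p(one,x2),q(x2)).
Delete trivial equation one ≐ one.
Bind w := p(p(one,x2),q(x2)); no other remaining equation mentions w. Substituting into the earlier binding gives t := p(d,p(p(one,x2),q(x2))).
Bind x2 := p(q(p(unit,4)),q(one)). Substituting into the earlier bindings gives t := p(d,p(p(one,p(q(p(unit,4)),q(one))),q(p(q(p(unit,4)),q(one))))), w := p(p(one,p(q(p(unit,4)),q(one))),q(p(q(p(unit,4)),q(one)))).
MGU = { y -> p(unit,4), t -> p(d,p(p(one,p(q(p(unit,4)),q(one))),q(p(q(p(unit,4)),q(one))))), w -> p(p(one,p(q(p(unit,4)),q(one))),q(p(q(p(unit,4)),q(one)))), x2 -> p(q(p(unit,4)),q(one)) }, so w -> p(p(one,p(q(p(unit,4)),q(one))),q(p(q(p(unit,4)),q(one)))).

p(p(one,p(q(p(unit,4)),q(one))),q(p(q(p(unit,4)),q(one))))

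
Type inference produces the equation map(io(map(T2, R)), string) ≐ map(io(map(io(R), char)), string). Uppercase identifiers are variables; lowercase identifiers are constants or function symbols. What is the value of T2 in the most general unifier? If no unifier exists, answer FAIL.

Decompose map/2: io(map(T2, R)) ≐ io(map(io(R), char)),  string ≐ string.
Decompose io/1: map(T2, R) ≐ map(io(R), char).
Decompose map/2: T2 ≐ io(R),  R ≐ char.
Bind T2 := io(R); no other remaining equation mentions T2.
Bind R := char; no other remaining equation mentions R. Substituting into the earlier binding gives T2 := io(char).
Delete trivial equation string ≐ string.
MGU = { T2 -> io(char), R -> char }, so T2 -> io(char).

io(char)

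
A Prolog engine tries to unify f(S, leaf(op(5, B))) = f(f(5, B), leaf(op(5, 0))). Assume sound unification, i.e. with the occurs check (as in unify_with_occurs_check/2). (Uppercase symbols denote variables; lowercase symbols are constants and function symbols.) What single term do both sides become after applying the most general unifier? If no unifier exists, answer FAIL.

f(f(5, 0), leaf(op(5, 0)))

Decompose f/2: S = f(5, B),  leaf(op(5, B)) = leaf(op(5, 0)).
Bind S := f(5, B); no other remaining equation mentions S.
Decompose leaf/1: op(5, B) = op(5, 0).
Decompose op/2: 5 = 5,  B = 0.
Delete trivial equation 5 = 5.
Bind B := 0. Substituting into the earlier binding gives S := f(5, 0).
Applying the MGU to either side gives f(f(5, 0), leaf(op(5, 0))).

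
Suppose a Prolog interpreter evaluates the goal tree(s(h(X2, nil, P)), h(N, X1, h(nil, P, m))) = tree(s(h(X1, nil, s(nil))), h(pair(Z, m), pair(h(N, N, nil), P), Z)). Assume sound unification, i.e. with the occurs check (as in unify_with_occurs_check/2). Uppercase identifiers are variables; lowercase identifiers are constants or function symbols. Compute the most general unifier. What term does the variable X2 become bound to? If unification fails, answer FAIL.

Decompose tree/2: s(h(X2, nil, P)) = s(h(X1, nil, s(nil))),  h(N, X1, h(nil, P, m)) = h(pair(Z, m), pair(h(N, N, nil), P), Z).
Decompose s/1: h(X2, nil, P) = h(X1, nil, s(nil)).
Decompose h/3: X2 = X1,  nil = nil,  P = s(nil).
Bind X2 := X1; no other remaining equation mentions X2.
Delete trivial equation nil = nil.
Bind P := s(nil); substituting into the remaining equation gives: h(N, X1, h(nil, s(nil), m)) = h(pair(Z, m), pair(h(N, N, nil), s(nil)), Z).
Decompose h/3: N = pair(Z, m),  X1 = pair(h(N, N, nil), s(nil)),  h(nil, s(nil), m) = Z.
Bind N := pair(Z, m); substituting into the one remaining equation that mentions N gives: X1 = pair(h(pair(Z, m), pair(Z, m), nil), s(nil)).
Bind X1 := pair(h(pair(Z, m), pair(Z, m), nil), s(nil)); no other remaining equation mentions X1. Substituting into the earlier binding gives X2 := pair(h(pair(Z, m), pair(Z, m), nil), s(nil)).
Bind Z := h(nil, s(nil), m). Substituting into the earlier bindings gives X2 := pair(h(pair(h(nil, s(nil), m), m), pair(h(nil, s(nil), m), m), nil), s(nil)), N := pair(h(nil, s(nil), m), m), X1 := pair(h(pair(h(nil, s(nil), m), m), pair(h(nil, s(nil), m), m), nil), s(nil)).
MGU = { X2 ↦ pair(h(pair(h(nil, s(nil), m), m), pair(h(nil, s(nil), m), m), nil), s(nil)), P ↦ s(nil), N ↦ pair(h(nil, s(nil), m), m), X1 ↦ pair(h(pair(h(nil, s(nil), m), m), pair(h(nil, s(nil), m), m), nil), s(nil)), Z ↦ h(nil, s(nil), m) }, so X2 ↦ pair(h(pair(h(nil, s(nil), m), m), pair(h(nil, s(nil), m), m), nil), s(nil)).

pair(h(pair(h(nil, s(nil), m), m), pair(h(nil, s(nil), m), m), nil), s(nil))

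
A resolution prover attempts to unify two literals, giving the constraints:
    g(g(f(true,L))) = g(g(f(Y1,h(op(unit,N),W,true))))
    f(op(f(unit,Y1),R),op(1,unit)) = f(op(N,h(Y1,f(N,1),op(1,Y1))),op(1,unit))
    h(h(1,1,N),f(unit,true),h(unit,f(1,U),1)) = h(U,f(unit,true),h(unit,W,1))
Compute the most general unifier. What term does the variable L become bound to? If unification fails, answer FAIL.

h(op(unit,f(unit,true)),f(1,h(1,1,f(unit,true))),true)

Decompose g/1: g(f(true,L)) = g(f(Y1,h(op(unit,N),W,true))).
Decompose g/1: f(true,L) = f(Y1,h(op(unit,N),W,true)).
Decompose f/2: true = Y1,  L = h(op(unit,N),W,true).
Bind Y1 := true; substituting into the one remaining equation that mentions Y1 gives: f(op(f(unit,true),R),op(1,unit)) = f(op(N,h(true,f(N,1),op(1,true))),op(1,unit)).
Bind L := h(op(unit,N),W,true); no other remaining equation mentions L.
Decompose f/2: op(f(unit,true),R) = op(N,h(true,f(N,1),op(1,true))),  op(1,unit) = op(1,unit).
Decompose op/2: f(unit,true) = N,  R = h(true,f(N,1),op(1,true)).
Bind N := f(unit,true); substituting into the 2 remaining equations that mention N gives: R = h(true,f(f(unit,true),1),op(1,true)),  h(h(1,1,f(unit,true)),f(unit,true),h(unit,f(1,U),1)) = h(U,f(unit,true),h(unit,W,1)). Substituting into the earlier binding gives L := h(op(unit,f(unit,true)),W,true).
Bind R := h(true,f(f(unit,true),1),op(1,true)); no other remaining equation mentions R.
Delete trivial equation op(1,unit) = op(1,unit).
Decompose h/3: h(1,1,f(unit,true)) = U,  f(unit,true) = f(unit,true),  h(unit,f(1,U),1) = h(unit,W,1).
Bind U := h(1,1,f(unit,true)); substituting into the one remaining equation that mentions U gives: h(unit,f(1,h(1,1,f(unit,true))),1) = h(unit,W,1).
Delete trivial equation f(unit,true) = f(unit,true).
Decompose h/3: unit = unit,  f(1,h(1,1,f(unit,true))) = W,  1 = 1.
Delete trivial equation unit = unit.
Bind W := f(1,h(1,1,f(unit,true))); no other remaining equation mentions W. Substituting into the earlier binding gives L := h(op(unit,f(unit,true)),f(1,h(1,1,f(unit,true))),true).
Delete trivial equation 1 = 1.
MGU = { Y1 ↦ true, L ↦ h(op(unit,f(unit,true)),f(1,h(1,1,f(unit,true))),true), N ↦ f(unit,true), R ↦ h(true,f(f(unit,true),1),op(1,true)), U ↦ h(1,1,f(unit,true)), W ↦ f(1,h(1,1,f(unit,true))) }, so L ↦ h(op(unit,f(unit,true)),f(1,h(1,1,f(unit,true))),true).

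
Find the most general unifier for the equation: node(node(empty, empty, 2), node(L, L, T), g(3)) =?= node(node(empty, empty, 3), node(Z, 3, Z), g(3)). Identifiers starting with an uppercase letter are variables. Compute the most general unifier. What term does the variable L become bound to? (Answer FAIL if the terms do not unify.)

Decompose node/3: node(empty, empty, 2) =?= node(empty, empty, 3),  node(L, L, T) =?= node(Z, 3, Z),  g(3) =?= g(3).
Decompose node/3: empty =?= empty,  empty =?= empty,  2 =?= 3.
Delete trivial equation empty =?= empty.
Delete trivial equation empty =?= empty.
Clash: constants 2 and 3 differ; no unifier exists.

FAIL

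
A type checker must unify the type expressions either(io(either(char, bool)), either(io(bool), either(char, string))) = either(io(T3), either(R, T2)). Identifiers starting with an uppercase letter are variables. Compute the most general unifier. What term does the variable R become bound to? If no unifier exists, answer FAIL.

Decompose either/2: io(either(char, bool)) = io(T3),  either(io(bool), either(char, string)) = either(R, T2).
Decompose io/1: either(char, bool) = T3.
Bind T3 := either(char, bool); no other remaining equation mentions T3.
Decompose either/2: io(bool) = R,  either(char, string) = T2.
Bind R := io(bool); no other remaining equation mentions R.
Bind T2 := either(char, string).
MGU = { T3 -> either(char, bool), R -> io(bool), T2 -> either(char, string) }, so R -> io(bool).

io(bool)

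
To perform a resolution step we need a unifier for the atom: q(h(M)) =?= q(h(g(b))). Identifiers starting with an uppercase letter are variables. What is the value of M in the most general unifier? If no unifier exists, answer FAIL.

g(b)

Decompose q/1: h(M) =?= h(g(b)).
Decompose h/1: M =?= g(b).
Bind M := g(b).
MGU = { M ↦ g(b) }, so M ↦ g(b).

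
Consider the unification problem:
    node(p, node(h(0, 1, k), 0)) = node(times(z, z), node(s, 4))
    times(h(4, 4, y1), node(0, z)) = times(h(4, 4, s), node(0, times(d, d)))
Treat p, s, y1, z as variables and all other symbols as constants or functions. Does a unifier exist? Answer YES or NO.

NO

Decompose node/2: p = times(z, z),  node(h(0, 1, k), 0) = node(s, 4).
Bind p := times(z, z); no other remaining equation mentions p.
Decompose node/2: h(0, 1, k) = s,  0 = 4.
Bind s := h(0, 1, k); substituting into the one remaining equation that mentions s gives: times(h(4, 4, y1), node(0, z)) = times(h(4, 4, h(0, 1, k)), node(0, times(d, d))).
Clash: constants 0 and 4 differ; no unifier exists.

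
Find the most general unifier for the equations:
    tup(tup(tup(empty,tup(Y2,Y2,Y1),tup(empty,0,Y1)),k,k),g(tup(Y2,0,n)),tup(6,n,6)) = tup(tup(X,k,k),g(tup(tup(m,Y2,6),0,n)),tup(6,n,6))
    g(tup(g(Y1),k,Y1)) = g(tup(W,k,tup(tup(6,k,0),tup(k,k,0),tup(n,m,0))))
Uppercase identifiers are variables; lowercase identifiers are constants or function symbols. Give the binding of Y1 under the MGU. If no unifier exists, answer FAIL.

FAIL

Decompose tup/3: tup(tup(empty,tup(Y2,Y2,Y1),tup(empty,0,Y1)),k,k) = tup(X,k,k),  g(tup(Y2,0,n)) = g(tup(tup(m,Y2,6),0,n)),  tup(6,n,6) = tup(6,n,6).
Decompose tup/3: tup(empty,tup(Y2,Y2,Y1),tup(empty,0,Y1)) = X,  k = k,  k = k.
Bind X := tup(empty,tup(Y2,Y2,Y1),tup(empty,0,Y1)); no other remaining equation mentions X.
Delete trivial equation k = k.
Delete trivial equation k = k.
Decompose g/1: tup(Y2,0,n) = tup(tup(m,Y2,6),0,n).
Decompose tup/3: Y2 = tup(m,Y2,6),  0 = 0,  n = n.
Occurs check fails: Y2 occurs in tup(m,Y2,6); the equation Y2 = tup(m,Y2,6) has no finite solution.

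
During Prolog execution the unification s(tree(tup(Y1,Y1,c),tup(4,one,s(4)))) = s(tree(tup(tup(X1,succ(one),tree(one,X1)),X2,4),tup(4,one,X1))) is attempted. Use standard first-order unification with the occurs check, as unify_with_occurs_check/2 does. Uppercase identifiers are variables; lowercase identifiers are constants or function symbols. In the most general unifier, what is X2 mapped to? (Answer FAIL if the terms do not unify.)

FAIL

Decompose s/1: tree(tup(Y1,Y1,c),tup(4,one,s(4))) = tree(tup(tup(X1,succ(one),tree(one,X1)),X2,4),tup(4,one,X1)).
Decompose tree/2: tup(Y1,Y1,c) = tup(tup(X1,succ(one),tree(one,X1)),X2,4),  tup(4,one,s(4)) = tup(4,one,X1).
Decompose tup/3: Y1 = tup(X1,succ(one),tree(one,X1)),  Y1 = X2,  c = 4.
Bind Y1 := tup(X1,succ(one),tree(one,X1)); substituting into the one remaining equation that mentions Y1 gives: tup(X1,succ(one),tree(one,X1)) = X2.
Bind X2 := tup(X1,succ(one),tree(one,X1)); no other remaining equation mentions X2.
Clash: constants c and 4 differ; no unifier exists.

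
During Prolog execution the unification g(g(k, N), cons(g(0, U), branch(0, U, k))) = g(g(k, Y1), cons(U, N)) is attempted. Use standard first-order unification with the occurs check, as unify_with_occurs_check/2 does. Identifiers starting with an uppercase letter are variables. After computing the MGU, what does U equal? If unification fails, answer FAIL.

FAIL

Decompose g/2: g(k, N) = g(k, Y1),  cons(g(0, U), branch(0, U, k)) = cons(U, N).
Decompose g/2: k = k,  N = Y1.
Delete trivial equation k = k.
Bind N := Y1; substituting into the remaining equation gives: cons(g(0, U), branch(0, U, k)) = cons(U, Y1).
Decompose cons/2: g(0, U) = U,  branch(0, U, k) = Y1.
Occurs check fails: U occurs in g(0, U); the equation U = g(0, U) has no finite solution.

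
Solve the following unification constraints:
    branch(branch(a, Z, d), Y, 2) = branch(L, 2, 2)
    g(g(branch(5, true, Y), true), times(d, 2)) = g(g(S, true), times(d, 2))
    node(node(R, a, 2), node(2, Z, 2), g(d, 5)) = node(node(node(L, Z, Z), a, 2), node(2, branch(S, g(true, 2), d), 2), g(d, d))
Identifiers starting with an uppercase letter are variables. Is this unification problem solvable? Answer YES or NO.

NO

Decompose branch/3: branch(a, Z, d) = L,  Y = 2,  2 = 2.
Bind L := branch(a, Z, d); substituting into the one remaining equation that mentions L gives: node(node(R, a, 2), node(2, Z, 2), g(d, 5)) = node(node(node(branch(a, Z, d), Z, Z), a, 2), node(2, branch(S, g(true, 2), d), 2), g(d, d)).
Bind Y := 2; substituting into the one remaining equation that mentions Y gives: g(g(branch(5, true, 2), true), times(d, 2)) = g(g(S, true), times(d, 2)).
Delete trivial equation 2 = 2.
Decompose g/2: g(branch(5, true, 2), true) = g(S, true),  times(d, 2) = times(d, 2).
Decompose g/2: branch(5, true, 2) = S,  true = true.
Bind S := branch(5, true, 2); substituting into the one remaining equation that mentions S gives: node(node(R, a, 2), node(2, Z, 2), g(d, 5)) = node(node(node(branch(a, Z, d), Z, Z), a, 2), node(2, branch(branch(5, true, 2), g(true, 2), d), 2), g(d, d)).
Delete trivial equation true = true.
Delete trivial equation times(d, 2) = times(d, 2).
Decompose node/3: node(R, a, 2) = node(node(branch(a, Z, d), Z, Z), a, 2),  node(2, Z, 2) = node(2, branch(branch(5, true, 2), g(true, 2), d), 2),  g(d, 5) = g(d, d).
Decompose node/3: R = node(branch(a, Z, d), Z, Z),  a = a,  2 = 2.
Bind R := node(branch(a, Z, d), Z, Z); no other remaining equation mentions R.
Delete trivial equation a = a.
Delete trivial equation 2 = 2.
Decompose node/3: 2 = 2,  Z = branch(branch(5, true, 2), g(true, 2), d),  2 = 2.
Delete trivial equation 2 = 2.
Bind Z := branch(branch(5, true, 2), g(true, 2), d); no other remaining equation mentions Z. Substituting into the earlier bindings gives L := branch(a, branch(branch(5, true, 2), g(true, 2), d), d), R := node(branch(a, branch(branch(5, true, 2), g(true, 2), d), d), branch(branch(5, true, 2), g(true, 2), d), branch(branch(5, true, 2), g(true, 2), d)).
Delete trivial equation 2 = 2.
Decompose g/2: d = d,  5 = d.
Delete trivial equation d = d.
Clash: constants 5 and d differ; no unifier exists.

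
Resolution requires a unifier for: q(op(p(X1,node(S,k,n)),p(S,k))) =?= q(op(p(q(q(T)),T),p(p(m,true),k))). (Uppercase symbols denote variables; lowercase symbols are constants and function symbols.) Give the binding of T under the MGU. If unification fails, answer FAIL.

node(p(m,true),k,n)

Decompose q/1: op(p(X1,node(S,k,n)),p(S,k)) =?= op(p(q(q(T)),T),p(p(m,true),k)).
Decompose op/2: p(X1,node(S,k,n)) =?= p(q(q(T)),T),  p(S,k) =?= p(p(m,true),k).
Decompose p/2: X1 =?= q(q(T)),  node(S,k,n) =?= T.
Bind X1 := q(q(T)); no other remaining equation mentions X1.
Bind T := node(S,k,n); no other remaining equation mentions T. Substituting into the earlier binding gives X1 := q(q(node(S,k,n))).
Decompose p/2: S =?= p(m,true),  k =?= k.
Bind S := p(m,true); no other remaining equation mentions S. Substituting into the earlier bindings gives X1 := q(q(node(p(m,true),k,n))), T := node(p(m,true),k,n).
Delete trivial equation k =?= k.
MGU = { X1 := q(q(node(p(m,true),k,n))), T := node(p(m,true),k,n), S := p(m,true) }, so T := node(p(m,true),k,n).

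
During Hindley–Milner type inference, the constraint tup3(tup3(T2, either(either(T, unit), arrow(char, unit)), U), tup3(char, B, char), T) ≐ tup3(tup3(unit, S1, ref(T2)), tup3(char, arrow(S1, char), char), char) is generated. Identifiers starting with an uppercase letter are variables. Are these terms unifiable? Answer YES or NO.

Decompose tup3/3: tup3(T2, either(either(T, unit), arrow(char, unit)), U) ≐ tup3(unit, S1, ref(T2)),  tup3(char, B, char) ≐ tup3(char, arrow(S1, char), char),  T ≐ char.
Decompose tup3/3: T2 ≐ unit,  either(either(T, unit), arrow(char, unit)) ≐ S1,  U ≐ ref(T2).
Bind T2 := unit; substituting into the one remaining equation that mentions T2 gives: U ≐ ref(unit).
Bind S1 := either(either(T, unit), arrow(char, unit)); substituting into the one remaining equation that mentions S1 gives: tup3(char, B, char) ≐ tup3(char, arrow(either(either(T, unit), arrow(char, unit)), char), char).
Bind U := ref(unit); no other remaining equation mentions U.
Decompose tup3/3: char ≐ char,  B ≐ arrow(either(either(T, unit), arrow(char, unit)), char),  char ≐ char.
Delete trivial equation char ≐ char.
Bind B := arrow(either(either(T, unit), arrow(char, unit)), char); no other remaining equation mentions B.
Delete trivial equation char ≐ char.
Bind T := char. Substituting into the earlier bindings gives S1 := either(either(char, unit), arrow(char, unit)), B := arrow(either(either(char, unit), arrow(char, unit)), char).
No equations remain and no clash or occurs-check failure arose, so a unifier exists.

YES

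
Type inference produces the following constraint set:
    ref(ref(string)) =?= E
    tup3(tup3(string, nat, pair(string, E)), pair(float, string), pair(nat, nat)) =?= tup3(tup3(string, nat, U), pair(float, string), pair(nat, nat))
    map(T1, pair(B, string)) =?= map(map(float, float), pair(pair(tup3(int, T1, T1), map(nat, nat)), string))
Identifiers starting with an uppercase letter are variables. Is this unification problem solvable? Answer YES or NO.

YES

Bind E := ref(ref(string)); substituting into the one remaining equation that mentions E gives: tup3(tup3(string, nat, pair(string, ref(ref(string)))), pair(float, string), pair(nat, nat)) =?= tup3(tup3(string, nat, U), pair(float, string), pair(nat, nat)).
Decompose tup3/3: tup3(string, nat, pair(string, ref(ref(string)))) =?= tup3(string, nat, U),  pair(float, string) =?= pair(float, string),  pair(nat, nat) =?= pair(nat, nat).
Decompose tup3/3: string =?= string,  nat =?= nat,  pair(string, ref(ref(string))) =?= U.
Delete trivial equation string =?= string.
Delete trivial equation nat =?= nat.
Bind U := pair(string, ref(ref(string))); no other remaining equation mentions U.
Delete trivial equation pair(float, string) =?= pair(float, string).
Delete trivial equation pair(nat, nat) =?= pair(nat, nat).
Decompose map/2: T1 =?= map(float, float),  pair(B, string) =?= pair(pair(tup3(int, T1, T1), map(nat, nat)), string).
Bind T1 := map(float, float); substituting into the remaining equation gives: pair(B, string) =?= pair(pair(tup3(int, map(float, float), map(float, float)), map(nat, nat)), string).
Decompose pair/2: B =?= pair(tup3(int, map(float, float), map(float, float)), map(nat, nat)),  string =?= string.
Bind B := pair(tup3(int, map(float, float), map(float, float)), map(nat, nat)); no other remaining equation mentions B.
Delete trivial equation string =?= string.
No equations remain and no clash or occurs-check failure arose, so a unifier exists.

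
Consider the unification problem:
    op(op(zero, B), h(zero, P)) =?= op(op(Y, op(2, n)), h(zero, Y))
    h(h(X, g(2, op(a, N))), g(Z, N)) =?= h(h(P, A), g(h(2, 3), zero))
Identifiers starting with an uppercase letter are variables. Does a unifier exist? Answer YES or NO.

Decompose op/2: op(zero, B) =?= op(Y, op(2, n)),  h(zero, P) =?= h(zero, Y).
Decompose op/2: zero =?= Y,  B =?= op(2, n).
Bind Y := zero; substituting into the one remaining equation that mentions Y gives: h(zero, P) =?= h(zero, zero).
Bind B := op(2, n); no other remaining equation mentions B.
Decompose h/2: zero =?= zero,  P =?= zero.
Delete trivial equation zero =?= zero.
Bind P := zero; substituting into the remaining equation gives: h(h(X, g(2, op(a, N))), g(Z, N)) =?= h(h(zero, A), g(h(2, 3), zero)).
Decompose h/2: h(X, g(2, op(a, N))) =?= h(zero, A),  g(Z, N) =?= g(h(2, 3), zero).
Decompose h/2: X =?= zero,  g(2, op(a, N)) =?= A.
Bind X := zero; no other remaining equation mentions X.
Bind A := g(2, op(a, N)); no other remaining equation mentions A.
Decompose g/2: Z =?= h(2, 3),  N =?= zero.
Bind Z := h(2, 3); no other remaining equation mentions Z.
Bind N := zero. Substituting into the earlier binding gives A := g(2, op(a, zero)).
No equations remain and no clash or occurs-check failure arose, so a unifier exists.

YES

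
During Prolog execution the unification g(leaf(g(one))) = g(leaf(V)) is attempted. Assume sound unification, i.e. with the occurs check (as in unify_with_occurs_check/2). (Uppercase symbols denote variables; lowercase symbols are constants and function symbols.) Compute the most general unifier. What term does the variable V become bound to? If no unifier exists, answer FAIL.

g(one)

Decompose g/1: leaf(g(one)) = leaf(V).
Decompose leaf/1: g(one) = V.
Bind V := g(one).
MGU = { V -> g(one) }, so V -> g(one).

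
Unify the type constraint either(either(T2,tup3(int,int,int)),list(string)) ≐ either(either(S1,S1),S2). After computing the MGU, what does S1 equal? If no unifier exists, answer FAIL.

tup3(int,int,int)

Decompose either/2: either(T2,tup3(int,int,int)) ≐ either(S1,S1),  list(string) ≐ S2.
Decompose either/2: T2 ≐ S1,  tup3(int,int,int) ≐ S1.
Bind T2 := S1; no other remaining equation mentions T2.
Bind S1 := tup3(int,int,int); no other remaining equation mentions S1. Substituting into the earlier binding gives T2 := tup3(int,int,int).
Bind S2 := list(string).
MGU = { T2 := tup3(int,int,int), S1 := tup3(int,int,int), S2 := list(string) }, so S1 := tup3(int,int,int).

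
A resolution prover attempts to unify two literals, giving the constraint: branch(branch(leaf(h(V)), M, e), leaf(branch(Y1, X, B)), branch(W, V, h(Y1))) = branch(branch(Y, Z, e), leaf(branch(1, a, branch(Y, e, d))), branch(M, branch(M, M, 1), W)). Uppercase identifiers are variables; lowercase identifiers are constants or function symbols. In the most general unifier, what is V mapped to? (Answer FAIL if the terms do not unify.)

Decompose branch/3: branch(leaf(h(V)), M, e) = branch(Y, Z, e),  leaf(branch(Y1, X, B)) = leaf(branch(1, a, branch(Y, e, d))),  branch(W, V, h(Y1)) = branch(M, branch(M, M, 1), W).
Decompose branch/3: leaf(h(V)) = Y,  M = Z,  e = e.
Bind Y := leaf(h(V)); substituting into the one remaining equation that mentions Y gives: leaf(branch(Y1, X, B)) = leaf(branch(1, a, branch(leaf(h(V)), e, d))).
Bind M := Z; substituting into the one remaining equation that mentions M gives: branch(W, V, h(Y1)) = branch(Z, branch(Z, Z, 1), W).
Delete trivial equation e = e.
Decompose leaf/1: branch(Y1, X, B) = branch(1, a, branch(leaf(h(V)), e, d)).
Decompose branch/3: Y1 = 1,  X = a,  B = branch(leaf(h(V)), e, d).
Bind Y1 := 1; substituting into the one remaining equation that mentions Y1 gives: branch(W, V, h(1)) = branch(Z, branch(Z, Z, 1), W).
Bind X := a; no other remaining equation mentions X.
Bind B := branch(leaf(h(V)), e, d); no other remaining equation mentions B.
Decompose branch/3: W = Z,  V = branch(Z, Z, 1),  h(1) = W.
Bind W := Z; substituting into the one remaining equation that mentions W gives: h(1) = Z.
Bind V := branch(Z, Z, 1); no other remaining equation mentions V. Substituting into the earlier bindings gives Y := leaf(h(branch(Z, Z, 1))), B := branch(leaf(h(branch(Z, Z, 1))), e, d).
Bind Z := h(1). Substituting into the earlier bindings gives Y := leaf(h(branch(h(1), h(1), 1))), M := h(1), B := branch(leaf(h(branch(h(1), h(1), 1))), e, d), W := h(1), V := branch(h(1), h(1), 1).
MGU = { Y -> leaf(h(branch(h(1), h(1), 1))), M -> h(1), Y1 -> 1, X -> a, B -> branch(leaf(h(branch(h(1), h(1), 1))), e, d), W -> h(1), V -> branch(h(1), h(1), 1), Z -> h(1) }, so V -> branch(h(1), h(1), 1).

branch(h(1), h(1), 1)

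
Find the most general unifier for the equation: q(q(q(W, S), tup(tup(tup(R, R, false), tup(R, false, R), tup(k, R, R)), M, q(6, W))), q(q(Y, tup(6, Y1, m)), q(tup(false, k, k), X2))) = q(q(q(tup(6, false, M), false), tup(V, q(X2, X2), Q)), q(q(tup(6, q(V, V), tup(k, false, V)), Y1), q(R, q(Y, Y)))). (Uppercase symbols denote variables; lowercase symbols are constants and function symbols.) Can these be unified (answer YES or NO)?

Decompose q/2: q(q(W, S), tup(tup(tup(R, R, false), tup(R, false, R), tup(k, R, R)), M, q(6, W))) = q(q(tup(6, false, M), false), tup(V, q(X2, X2), Q)),  q(q(Y, tup(6, Y1, m)), q(tup(false, k, k), X2)) = q(q(tup(6, q(V, V), tup(k, false, V)), Y1), q(R, q(Y, Y))).
Decompose q/2: q(W, S) = q(tup(6, false, M), false),  tup(tup(tup(R, R, false), tup(R, false, R), tup(k, R, R)), M, q(6, W)) = tup(V, q(X2, X2), Q).
Decompose q/2: W = tup(6, false, M),  S = false.
Bind W := tup(6, false, M); substituting into the one remaining equation that mentions W gives: tup(tup(tup(R, R, false), tup(R, false, R), tup(k, R, R)), M, q(6, tup(6, false, M))) = tup(V, q(X2, X2), Q).
Bind S := false; no other remaining equation mentions S.
Decompose tup/3: tup(tup(R, R, false), tup(R, false, R), tup(k, R, R)) = V,  M = q(X2, X2),  q(6, tup(6, false, M)) = Q.
Bind V := tup(tup(R, R, false), tup(R, false, R), tup(k, R, R)); substituting into the one remaining equation that mentions V gives: q(q(Y, tup(6, Y1, m)), q(tup(false, k, k), X2)) = q(q(tup(6, q(tup(tup(R, R, false), tup(R, false, R), tup(k, R, R)), tup(tup(R, R, false), tup(R, false, R), tup(k, R, R))), tup(k, false, tup(tup(R, R, false), tup(R, false, R), tup(k, R, R)))), Y1), q(R, q(Y, Y))).
Bind M := q(X2, X2); substituting into the one remaining equation that mentions M gives: q(6, tup(6, false, q(X2, X2))) = Q. Substituting into the earlier binding gives W := tup(6, false, q(X2, X2)).
Bind Q := q(6, tup(6, false, q(X2, X2))); no other remaining equation mentions Q.
Decompose q/2: q(Y, tup(6, Y1, m)) = q(tup(6, q(tup(tup(R, R, false), tup(R, false, R), tup(k, R, R)), tup(tup(R, R, false), tup(R, false, R), tup(k, R, R))), tup(k, false, tup(tup(R, R, false), tup(R, false, R), tup(k, R, R)))), Y1),  q(tup(false, k, k), X2) = q(R, q(Y, Y)).
Decompose q/2: Y = tup(6, q(tup(tup(R, R, false), tup(R, false, R), tup(k, R, R)), tup(tup(R, R, false), tup(R, false, R), tup(k, R, R))), tup(k, false, tup(tup(R, R, false), tup(R, false, R), tup(k, R, R)))),  tup(6, Y1, m) = Y1.
Bind Y := tup(6, q(tup(tup(R, R, false), tup(R, false, R), tup(k, R, R)), tup(tup(R, R, false), tup(R, false, R), tup(k, R, R))), tup(k, false, tup(tup(R, R, false), tup(R, false, R), tup(k, R, R)))); substituting into the one remaining equation that mentions Y gives: q(tup(false, k, k), X2) = q(R, q(tup(6, q(tup(tup(R, R, false), tup(R, false, R), tup(k, R, R)), tup(tup(R, R, false), tup(R, false, R), tup(k, R, R))), tup(k, false, tup(tup(R, R, false), tup(R, false, R), tup(k, R, R)))), tup(6, q(tup(tup(R, R, false), tup(R, false, R), tup(k, R, R)), tup(tup(R, R, false), tup(R, false, R), tup(k, R, R))), tup(k, false, tup(tup(R, R, false), tup(R, false, R), tup(k, R, R)))))).
Occurs check fails: Y1 occurs in tup(6, Y1, m); the equation Y1 = tup(6, Y1, m) has no finite solution.

NO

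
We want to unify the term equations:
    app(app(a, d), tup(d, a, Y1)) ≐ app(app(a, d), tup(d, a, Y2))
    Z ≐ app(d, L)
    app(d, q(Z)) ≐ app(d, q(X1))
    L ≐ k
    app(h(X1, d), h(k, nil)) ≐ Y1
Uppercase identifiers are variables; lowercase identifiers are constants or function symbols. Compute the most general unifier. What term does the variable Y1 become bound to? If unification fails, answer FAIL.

app(h(app(d, k), d), h(k, nil))

Decompose app/2: app(a, d) ≐ app(a, d),  tup(d, a, Y1) ≐ tup(d, a, Y2).
Delete trivial equation app(a, d) ≐ app(a, d).
Decompose tup/3: d ≐ d,  a ≐ a,  Y1 ≐ Y2.
Delete trivial equation d ≐ d.
Delete trivial equation a ≐ a.
Bind Y1 := Y2; substituting into the one remaining equation that mentions Y1 gives: app(h(X1, d), h(k, nil)) ≐ Y2.
Bind Z := app(d, L); substituting into the one remaining equation that mentions Z gives: app(d, q(app(d, L))) ≐ app(d, q(X1)).
Decompose app/2: d ≐ d,  q(app(d, L)) ≐ q(X1).
Delete trivial equation d ≐ d.
Decompose q/1: app(d, L) ≐ X1.
Bind X1 := app(d, L); substituting into the one remaining equation that mentions X1 gives: app(h(app(d, L), d), h(k, nil)) ≐ Y2.
Bind L := k; substituting into the remaining equation gives: app(h(app(d, k), d), h(k, nil)) ≐ Y2. Substituting into the earlier bindings gives Z := app(d, k), X1 := app(d, k).
Bind Y2 := app(h(app(d, k), d), h(k, nil)). Substituting into the earlier binding gives Y1 := app(h(app(d, k), d), h(k, nil)).
MGU = { Y1 -> app(h(app(d, k), d), h(k, nil)), Z -> app(d, k), X1 -> app(d, k), L -> k, Y2 -> app(h(app(d, k), d), h(k, nil)) }, so Y1 -> app(h(app(d, k), d), h(k, nil)).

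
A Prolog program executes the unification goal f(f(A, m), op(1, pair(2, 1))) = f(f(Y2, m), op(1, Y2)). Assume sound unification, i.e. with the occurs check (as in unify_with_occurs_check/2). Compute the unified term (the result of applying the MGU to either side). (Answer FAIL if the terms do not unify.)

Decompose f/2: f(A, m) = f(Y2, m),  op(1, pair(2, 1)) = op(1, Y2).
Decompose f/2: A = Y2,  m = m.
Bind A := Y2; no other remaining equation mentions A.
Delete trivial equation m = m.
Decompose op/2: 1 = 1,  pair(2, 1) = Y2.
Delete trivial equation 1 = 1.
Bind Y2 := pair(2, 1). Substituting into the earlier binding gives A := pair(2, 1).
Applying the MGU to either side gives f(f(pair(2, 1), m), op(1, pair(2, 1))).

f(f(pair(2, 1), m), op(1, pair(2, 1)))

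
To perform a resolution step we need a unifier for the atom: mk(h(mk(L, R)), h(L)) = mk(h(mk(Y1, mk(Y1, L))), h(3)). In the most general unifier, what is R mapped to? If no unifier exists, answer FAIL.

Decompose mk/2: h(mk(L, R)) = h(mk(Y1, mk(Y1, L))),  h(L) = h(3).
Decompose h/1: mk(L, R) = mk(Y1, mk(Y1, L)).
Decompose mk/2: L = Y1,  R = mk(Y1, L).
Bind L := Y1; substituting into the remaining equations gives: R = mk(Y1, Y1),  h(Y1) = h(3).
Bind R := mk(Y1, Y1); no other remaining equation mentions R.
Decompose h/1: Y1 = 3.
Bind Y1 := 3. Substituting into the earlier bindings gives L := 3, R := mk(3, 3).
MGU = { L ↦ 3, R ↦ mk(3, 3), Y1 ↦ 3 }, so R ↦ mk(3, 3).

mk(3, 3)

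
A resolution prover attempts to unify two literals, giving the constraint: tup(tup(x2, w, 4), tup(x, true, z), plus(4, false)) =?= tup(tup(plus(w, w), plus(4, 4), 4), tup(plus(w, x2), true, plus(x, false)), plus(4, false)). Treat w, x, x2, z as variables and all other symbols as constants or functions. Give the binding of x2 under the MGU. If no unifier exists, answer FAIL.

plus(plus(4, 4), plus(4, 4))

Decompose tup/3: tup(x2, w, 4) =?= tup(plus(w, w), plus(4, 4), 4),  tup(x, true, z) =?= tup(plus(w, x2), true, plus(x, false)),  plus(4, false) =?= plus(4, false).
Decompose tup/3: x2 =?= plus(w, w),  w =?= plus(4, 4),  4 =?= 4.
Bind x2 := plus(w, w); substituting into the one remaining equation that mentions x2 gives: tup(x, true, z) =?= tup(plus(w, plus(w, w)), true, plus(x, false)).
Bind w := plus(4, 4); substituting into the one remaining equation that mentions w gives: tup(x, true, z) =?= tup(plus(plus(4, 4), plus(plus(4, 4), plus(4, 4))), true, plus(x, false)). Substituting into the earlier binding gives x2 := plus(plus(4, 4), plus(4, 4)).
Delete trivial equation 4 =?= 4.
Decompose tup/3: x =?= plus(plus(4, 4), plus(plus(4, 4), plus(4, 4))),  true =?= true,  z =?= plus(x, false).
Bind x := plus(plus(4, 4), plus(plus(4, 4), plus(4, 4))); substituting into the one remaining equation that mentions x gives: z =?= plus(plus(plus(4, 4), plus(plus(4, 4), plus(4, 4))), false).
Delete trivial equation true =?= true.
Bind z := plus(plus(plus(4, 4), plus(plus(4, 4), plus(4, 4))), false); no other remaining equation mentions z.
Delete trivial equation plus(4, false) =?= plus(4, false).
MGU = { x2 := plus(plus(4, 4), plus(4, 4)), w := plus(4, 4), x := plus(plus(4, 4), plus(plus(4, 4), plus(4, 4))), z := plus(plus(plus(4, 4), plus(plus(4, 4), plus(4, 4))), false) }, so x2 := plus(plus(4, 4), plus(4, 4)).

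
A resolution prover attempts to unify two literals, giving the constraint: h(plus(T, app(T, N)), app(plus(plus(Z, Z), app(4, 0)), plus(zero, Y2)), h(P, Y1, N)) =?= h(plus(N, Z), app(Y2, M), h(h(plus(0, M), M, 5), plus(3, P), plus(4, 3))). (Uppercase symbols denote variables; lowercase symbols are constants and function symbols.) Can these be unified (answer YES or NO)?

Decompose h/3: plus(T, app(T, N)) =?= plus(N, Z),  app(plus(plus(Z, Z), app(4, 0)), plus(zero, Y2)) =?= app(Y2, M),  h(P, Y1, N) =?= h(h(plus(0, M), M, 5), plus(3, P), plus(4, 3)).
Decompose plus/2: T =?= N,  app(T, N) =?= Z.
Bind T := N; substituting into the one remaining equation that mentions T gives: app(N, N) =?= Z.
Bind Z := app(N, N); substituting into the one remaining equation that mentions Z gives: app(plus(plus(app(N, N), app(N, N)), app(4, 0)), plus(zero, Y2)) =?= app(Y2, M).
Decompose app/2: plus(plus(app(N, N), app(N, N)), app(4, 0)) =?= Y2,  plus(zero, Y2) =?= M.
Bind Y2 := plus(plus(app(N, N), app(N, N)), app(4, 0)); substituting into the one remaining equation that mentions Y2 gives: plus(zero, plus(plus(app(N, N), app(N, N)), app(4, 0))) =?= M.
Bind M := plus(zero, plus(plus(app(N, N), app(N, N)), app(4, 0))); substituting into the remaining equation gives: h(P, Y1, N) =?= h(h(plus(0, plus(zero, plus(plus(app(N, N), app(N, N)), app(4, 0)))), plus(zero, plus(plus(app(N, N), app(N, N)), app(4, 0))), 5), plus(3, P), plus(4, 3)).
Decompose h/3: P =?= h(plus(0, plus(zero, plus(plus(app(N, N), app(N, N)), app(4, 0)))), plus(zero, plus(plus(app(N, N), app(N, N)), app(4, 0))), 5),  Y1 =?= plus(3, P),  N =?= plus(4, 3).
Bind P := h(plus(0, plus(zero, plus(plus(app(N, N), app(N, N)), app(4, 0)))), plus(zero, plus(plus(app(N, N), app(N, N)), app(4, 0))), 5); substituting into the one remaining equation that mentions P gives: Y1 =?= plus(3, h(plus(0, plus(zero, plus(plus(app(N, N), app(N, N)), app(4, 0)))), plus(zero, plus(plus(app(N, N), app(N, N)), app(4, 0))), 5)).
Bind Y1 := plus(3, h(plus(0, plus(zero, plus(plus(app(N, N), app(N, N)), app(4, 0)))), plus(zero, plus(plus(app(N, N), app(N, N)), app(4, 0))), 5)); no other remaining equation mentions Y1.
Bind N := plus(4, 3). Substituting into the earlier bindings gives T := plus(4, 3), Z := app(plus(4, 3), plus(4, 3)), Y2 := plus(plus(app(plus(4, 3), plus(4, 3)), app(plus(4, 3), plus(4, 3))), app(4, 0)), M := plus(zero, plus(plus(app(plus(4, 3), plus(4, 3)), app(plus(4, 3), plus(4, 3))), app(4, 0))), P := h(plus(0, plus(zero, plus(plus(app(plus(4, 3), plus(4, 3)), app(plus(4, 3), plus(4, 3))), app(4, 0)))), plus(zero, plus(plus(app(plus(4, 3), plus(4, 3)), app(plus(4, 3), plus(4, 3))), app(4, 0))), 5), Y1 := plus(3, h(plus(0, plus(zero, plus(plus(app(plus(4, 3), plus(4, 3)), app(plus(4, 3), plus(4, 3))), app(4, 0)))), plus(zero, plus(plus(app(plus(4, 3), plus(4, 3)), app(plus(4, 3), plus(4, 3))), app(4, 0))), 5)).
No equations remain and no clash or occurs-check failure arose, so a unifier exists.

YES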